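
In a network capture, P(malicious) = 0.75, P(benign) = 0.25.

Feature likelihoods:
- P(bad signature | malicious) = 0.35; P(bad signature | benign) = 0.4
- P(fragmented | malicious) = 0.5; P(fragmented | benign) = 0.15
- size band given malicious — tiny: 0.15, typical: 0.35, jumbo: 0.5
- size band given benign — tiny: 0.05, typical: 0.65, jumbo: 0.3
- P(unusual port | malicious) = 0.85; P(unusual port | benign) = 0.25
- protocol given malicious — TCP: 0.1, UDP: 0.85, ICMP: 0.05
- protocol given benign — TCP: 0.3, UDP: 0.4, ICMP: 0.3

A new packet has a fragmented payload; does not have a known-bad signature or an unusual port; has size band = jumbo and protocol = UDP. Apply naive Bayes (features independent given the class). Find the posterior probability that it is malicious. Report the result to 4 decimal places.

0.8847

malicious: 0.75 × (1−0.35) × 0.5 × 0.5 × (1−0.85) × 0.85 = 0.0155390625
benign: 0.25 × (1−0.4) × 0.15 × 0.3 × (1−0.25) × 0.4 = 0.002025
P(malicious | x) = 0.0155390625 / 0.0175640625 ≈ 0.8847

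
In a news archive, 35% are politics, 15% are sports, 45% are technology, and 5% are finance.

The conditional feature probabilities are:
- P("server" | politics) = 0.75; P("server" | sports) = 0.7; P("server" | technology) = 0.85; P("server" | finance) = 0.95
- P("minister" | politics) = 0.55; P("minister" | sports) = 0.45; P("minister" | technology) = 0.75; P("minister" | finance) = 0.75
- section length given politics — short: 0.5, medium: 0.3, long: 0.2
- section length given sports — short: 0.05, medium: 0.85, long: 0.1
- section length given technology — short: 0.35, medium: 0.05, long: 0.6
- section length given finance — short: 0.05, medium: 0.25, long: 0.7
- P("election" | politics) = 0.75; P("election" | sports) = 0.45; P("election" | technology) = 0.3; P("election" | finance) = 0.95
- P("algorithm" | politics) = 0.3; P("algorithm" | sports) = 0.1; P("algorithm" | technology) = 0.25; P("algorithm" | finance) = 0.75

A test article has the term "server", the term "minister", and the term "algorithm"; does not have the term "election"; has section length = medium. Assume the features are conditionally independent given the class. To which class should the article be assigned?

politics: 0.35 × 0.75 × 0.55 × 0.3 × (1−0.75) × 0.3 = 0.0032484375
sports: 0.15 × 0.7 × 0.45 × 0.85 × (1−0.45) × 0.1 = 0.0022089375
technology: 0.45 × 0.85 × 0.75 × 0.05 × (1−0.3) × 0.25 = 0.00251015625
finance: 0.05 × 0.95 × 0.75 × 0.25 × (1−0.95) × 0.75 = 0.000333984375
Highest score → politics.

politics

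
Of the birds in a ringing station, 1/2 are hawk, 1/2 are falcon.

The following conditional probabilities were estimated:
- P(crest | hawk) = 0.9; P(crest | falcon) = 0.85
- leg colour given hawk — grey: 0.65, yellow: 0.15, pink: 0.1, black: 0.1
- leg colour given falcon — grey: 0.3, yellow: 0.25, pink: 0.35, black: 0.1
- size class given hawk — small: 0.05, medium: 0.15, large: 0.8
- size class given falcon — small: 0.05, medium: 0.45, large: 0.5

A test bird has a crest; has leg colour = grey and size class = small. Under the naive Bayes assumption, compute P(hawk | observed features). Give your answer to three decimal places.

hawk: 0.5 × 0.9 × 0.65 × 0.05 = 0.014625
falcon: 0.5 × 0.85 × 0.3 × 0.05 = 0.006375
P(hawk | x) = 0.014625 / 0.021 ≈ 0.696

0.696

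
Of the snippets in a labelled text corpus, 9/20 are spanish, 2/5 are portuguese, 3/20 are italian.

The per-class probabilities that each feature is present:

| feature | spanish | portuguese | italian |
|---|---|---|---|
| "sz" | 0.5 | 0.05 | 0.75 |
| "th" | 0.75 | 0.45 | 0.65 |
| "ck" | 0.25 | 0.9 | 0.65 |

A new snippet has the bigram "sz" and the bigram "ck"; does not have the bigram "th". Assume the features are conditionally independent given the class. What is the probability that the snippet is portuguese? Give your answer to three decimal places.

0.200

spanish: 0.45 × 0.5 × (1−0.75) × 0.25 = 0.0140625
portuguese: 0.4 × 0.05 × (1−0.45) × 0.9 = 0.0099
italian: 0.15 × 0.75 × (1−0.65) × 0.65 = 0.02559375
P(portuguese | x) = 0.0099 / 0.04955625 ≈ 0.200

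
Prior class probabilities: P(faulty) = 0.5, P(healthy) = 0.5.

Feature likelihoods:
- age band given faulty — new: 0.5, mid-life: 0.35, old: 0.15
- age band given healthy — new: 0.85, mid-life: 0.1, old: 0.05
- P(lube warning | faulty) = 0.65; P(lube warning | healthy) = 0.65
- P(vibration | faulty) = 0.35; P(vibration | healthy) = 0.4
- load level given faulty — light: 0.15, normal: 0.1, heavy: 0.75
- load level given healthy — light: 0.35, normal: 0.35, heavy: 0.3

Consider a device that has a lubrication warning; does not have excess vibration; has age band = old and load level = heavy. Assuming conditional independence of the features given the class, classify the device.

faulty

faulty: 0.5 × 0.15 × 0.65 × (1−0.35) × 0.75 = 0.023765625
healthy: 0.5 × 0.05 × 0.65 × (1−0.4) × 0.3 = 0.002925
Highest score → faulty.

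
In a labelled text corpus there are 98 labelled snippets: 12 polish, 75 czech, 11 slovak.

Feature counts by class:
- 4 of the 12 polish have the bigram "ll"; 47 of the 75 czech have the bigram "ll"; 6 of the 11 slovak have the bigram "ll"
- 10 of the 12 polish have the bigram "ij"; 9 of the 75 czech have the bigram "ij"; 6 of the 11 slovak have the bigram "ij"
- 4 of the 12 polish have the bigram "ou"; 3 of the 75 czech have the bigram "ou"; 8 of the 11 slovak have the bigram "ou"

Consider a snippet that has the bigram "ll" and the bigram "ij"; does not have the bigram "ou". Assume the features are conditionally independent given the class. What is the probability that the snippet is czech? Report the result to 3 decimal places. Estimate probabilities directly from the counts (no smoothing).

polish: (12/98) × (4/12) × (10/12) × (8/12) ≈ 0.0226757
czech: (75/98) × (47/75) × (9/75) × (72/75) ≈ 0.055249
slovak: (11/98) × (6/11) × (6/11) × (3/11) ≈ 0.00910778
P(czech | x) = 0.055249 / 0.08703248 ≈ 0.635

0.635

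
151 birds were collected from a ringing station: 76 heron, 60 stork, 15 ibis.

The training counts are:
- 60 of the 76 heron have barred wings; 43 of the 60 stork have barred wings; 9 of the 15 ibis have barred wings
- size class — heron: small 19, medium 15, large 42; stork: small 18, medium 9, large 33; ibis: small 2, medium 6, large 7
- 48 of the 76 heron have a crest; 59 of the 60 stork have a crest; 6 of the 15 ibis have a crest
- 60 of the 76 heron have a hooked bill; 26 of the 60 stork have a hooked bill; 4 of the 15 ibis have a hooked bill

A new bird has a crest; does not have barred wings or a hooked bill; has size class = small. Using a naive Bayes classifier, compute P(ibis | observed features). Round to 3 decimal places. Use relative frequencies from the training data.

0.065

heron: (76/151) × (16/76) × (19/76) × (48/76) × (16/76) ≈ 0.00352222
stork: (60/151) × (17/60) × (18/60) × (59/60) × (34/60) ≈ 0.0188201
ibis: (15/151) × (6/15) × (2/15) × (6/15) × (11/15) ≈ 0.00155408
P(ibis | x) = 0.00155408 / 0.0238964 ≈ 0.065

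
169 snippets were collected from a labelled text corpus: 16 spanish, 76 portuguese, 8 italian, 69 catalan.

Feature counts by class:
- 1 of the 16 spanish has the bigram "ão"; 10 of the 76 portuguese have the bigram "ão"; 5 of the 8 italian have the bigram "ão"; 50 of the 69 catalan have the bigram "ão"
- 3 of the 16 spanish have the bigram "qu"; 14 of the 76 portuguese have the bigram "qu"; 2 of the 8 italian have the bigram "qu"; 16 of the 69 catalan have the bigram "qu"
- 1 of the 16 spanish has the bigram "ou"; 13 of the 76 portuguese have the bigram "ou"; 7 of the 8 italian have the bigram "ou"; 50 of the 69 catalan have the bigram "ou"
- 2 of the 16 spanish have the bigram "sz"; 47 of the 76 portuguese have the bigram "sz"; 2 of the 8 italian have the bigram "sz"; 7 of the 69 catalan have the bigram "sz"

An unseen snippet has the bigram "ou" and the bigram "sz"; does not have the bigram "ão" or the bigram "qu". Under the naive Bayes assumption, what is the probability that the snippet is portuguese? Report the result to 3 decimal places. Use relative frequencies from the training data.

0.774

spanish: (16/169) × (15/16) × (13/16) × (1/16) × (2/16) ≈ 0.000563401
portuguese: (76/169) × (66/76) × (62/76) × (13/76) × (47/76) ≈ 0.0337015
italian: (8/169) × (3/8) × (6/8) × (7/8) × (2/8) ≈ 0.00291235
catalan: (69/169) × (19/69) × (53/69) × (50/69) × (7/69) ≈ 0.00634839
P(portuguese | x) = 0.0337015 / 0.043525641 ≈ 0.774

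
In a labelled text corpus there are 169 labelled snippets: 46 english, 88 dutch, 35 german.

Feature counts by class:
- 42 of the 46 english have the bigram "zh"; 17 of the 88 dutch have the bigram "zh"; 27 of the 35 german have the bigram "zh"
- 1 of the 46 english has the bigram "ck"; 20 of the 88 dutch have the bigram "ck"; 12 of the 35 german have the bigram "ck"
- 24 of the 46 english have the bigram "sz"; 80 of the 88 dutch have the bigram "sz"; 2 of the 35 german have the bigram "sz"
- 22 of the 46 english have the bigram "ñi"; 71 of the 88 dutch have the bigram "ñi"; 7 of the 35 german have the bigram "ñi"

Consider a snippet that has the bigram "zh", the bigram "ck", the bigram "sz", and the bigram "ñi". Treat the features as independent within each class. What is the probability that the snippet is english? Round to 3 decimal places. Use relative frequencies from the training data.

english: (46/169) × (42/46) × (1/46) × (24/46) × (22/46) ≈ 0.0013481
dutch: (88/169) × (17/88) × (20/88) × (80/88) × (71/88) ≈ 0.0167684
german: (35/169) × (27/35) × (12/35) × (2/35) × (7/35) ≈ 0.000626011
P(english | x) = 0.0013481 / 0.018742511 ≈ 0.072

0.072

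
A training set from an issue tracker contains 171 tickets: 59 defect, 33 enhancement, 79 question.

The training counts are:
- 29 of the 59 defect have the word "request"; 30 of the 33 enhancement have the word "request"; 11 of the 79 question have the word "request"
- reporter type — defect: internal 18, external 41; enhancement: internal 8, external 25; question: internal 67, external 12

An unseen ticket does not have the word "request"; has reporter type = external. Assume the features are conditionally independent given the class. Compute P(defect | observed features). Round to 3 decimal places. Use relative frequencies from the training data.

defect: (59/171) × (30/59) × (41/59) ≈ 0.121915
enhancement: (33/171) × (3/33) × (25/33) ≈ 0.0132908
question: (79/171) × (68/79) × (12/79) ≈ 0.0604042
P(defect | x) = 0.121915 / 0.19561 ≈ 0.623

0.623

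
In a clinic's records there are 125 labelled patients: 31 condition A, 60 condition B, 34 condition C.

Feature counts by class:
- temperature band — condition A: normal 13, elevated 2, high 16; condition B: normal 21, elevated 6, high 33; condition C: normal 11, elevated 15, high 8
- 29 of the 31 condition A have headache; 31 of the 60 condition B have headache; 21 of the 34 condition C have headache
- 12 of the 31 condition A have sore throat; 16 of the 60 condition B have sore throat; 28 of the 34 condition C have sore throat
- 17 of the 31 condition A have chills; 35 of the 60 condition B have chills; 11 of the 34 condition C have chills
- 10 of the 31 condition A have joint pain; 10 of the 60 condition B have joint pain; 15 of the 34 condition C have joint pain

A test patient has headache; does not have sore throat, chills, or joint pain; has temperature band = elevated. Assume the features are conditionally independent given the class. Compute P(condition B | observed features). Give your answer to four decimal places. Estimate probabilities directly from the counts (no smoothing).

condition A: (31/125) × (2/31) × (29/31) × (19/31) × (14/31) × (21/31) ≈ 0.00280655
condition B: (60/125) × (6/60) × (31/60) × (44/60) × (25/60) × (50/60) ≈ 0.00631481
condition C: (34/125) × (15/34) × (21/34) × (6/34) × (23/34) × (19/34) ≈ 0.00494445
P(condition B | x) = 0.00631481 / 0.01406581 ≈ 0.4489

0.4489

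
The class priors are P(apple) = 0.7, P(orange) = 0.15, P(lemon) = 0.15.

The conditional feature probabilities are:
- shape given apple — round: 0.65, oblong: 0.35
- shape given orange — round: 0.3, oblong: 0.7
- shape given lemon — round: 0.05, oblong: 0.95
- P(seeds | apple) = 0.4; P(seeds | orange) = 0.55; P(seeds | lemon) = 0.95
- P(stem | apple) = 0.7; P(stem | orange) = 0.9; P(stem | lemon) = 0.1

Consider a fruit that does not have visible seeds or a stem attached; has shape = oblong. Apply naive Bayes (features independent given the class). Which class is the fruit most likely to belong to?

apple

apple: 0.7 × 0.35 × (1−0.4) × (1−0.7) = 0.0441
orange: 0.15 × 0.7 × (1−0.55) × (1−0.9) = 0.004725
lemon: 0.15 × 0.95 × (1−0.95) × (1−0.1) = 0.0064125
Highest score → apple.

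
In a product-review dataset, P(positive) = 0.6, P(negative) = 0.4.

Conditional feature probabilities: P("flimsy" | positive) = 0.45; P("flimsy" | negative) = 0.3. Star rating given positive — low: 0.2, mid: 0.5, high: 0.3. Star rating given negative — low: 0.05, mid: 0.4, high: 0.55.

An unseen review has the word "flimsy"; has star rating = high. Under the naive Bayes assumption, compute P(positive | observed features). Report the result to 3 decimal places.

positive: 0.6 × 0.45 × 0.3 = 0.081
negative: 0.4 × 0.3 × 0.55 = 0.066
P(positive | x) = 0.081 / 0.147 ≈ 0.551

0.551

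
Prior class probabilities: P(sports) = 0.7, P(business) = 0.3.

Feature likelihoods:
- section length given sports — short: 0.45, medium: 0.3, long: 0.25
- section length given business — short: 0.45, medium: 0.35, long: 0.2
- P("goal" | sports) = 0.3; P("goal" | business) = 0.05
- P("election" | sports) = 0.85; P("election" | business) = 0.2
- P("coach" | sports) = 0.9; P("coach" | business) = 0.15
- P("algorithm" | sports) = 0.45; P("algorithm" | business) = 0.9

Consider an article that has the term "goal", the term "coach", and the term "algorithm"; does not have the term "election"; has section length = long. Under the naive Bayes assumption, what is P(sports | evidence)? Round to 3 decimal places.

sports: 0.7 × 0.25 × 0.3 × (1−0.85) × 0.9 × 0.45 = 0.003189375
business: 0.3 × 0.2 × 0.05 × (1−0.2) × 0.15 × 0.9 = 0.000324
P(sports | x) = 0.003189375 / 0.003513375 ≈ 0.908

0.908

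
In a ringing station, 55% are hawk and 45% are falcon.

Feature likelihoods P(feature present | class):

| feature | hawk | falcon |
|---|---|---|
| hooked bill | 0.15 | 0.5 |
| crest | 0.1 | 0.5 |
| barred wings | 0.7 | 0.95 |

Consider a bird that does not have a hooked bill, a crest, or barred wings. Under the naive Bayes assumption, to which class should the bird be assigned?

hawk

hawk: 0.55 × (1−0.15) × (1−0.1) × (1−0.7) = 0.126225
falcon: 0.45 × (1−0.5) × (1−0.5) × (1−0.95) = 0.005625
Highest score → hawk.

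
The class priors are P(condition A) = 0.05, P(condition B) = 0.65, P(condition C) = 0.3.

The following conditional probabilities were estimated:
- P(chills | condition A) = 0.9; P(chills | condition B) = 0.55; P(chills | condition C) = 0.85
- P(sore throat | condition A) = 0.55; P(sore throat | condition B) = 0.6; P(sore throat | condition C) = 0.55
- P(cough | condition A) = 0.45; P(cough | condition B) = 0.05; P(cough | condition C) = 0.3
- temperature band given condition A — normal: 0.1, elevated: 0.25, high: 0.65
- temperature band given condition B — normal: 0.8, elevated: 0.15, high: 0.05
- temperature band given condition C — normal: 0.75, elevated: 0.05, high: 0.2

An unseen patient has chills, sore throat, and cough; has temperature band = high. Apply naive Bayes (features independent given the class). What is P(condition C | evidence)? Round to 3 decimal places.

condition A: 0.05 × 0.9 × 0.55 × 0.45 × 0.65 = 0.007239375
condition B: 0.65 × 0.55 × 0.6 × 0.05 × 0.05 = 0.00053625
condition C: 0.3 × 0.85 × 0.55 × 0.3 × 0.2 = 0.008415
P(condition C | x) = 0.008415 / 0.016190625 ≈ 0.520

0.520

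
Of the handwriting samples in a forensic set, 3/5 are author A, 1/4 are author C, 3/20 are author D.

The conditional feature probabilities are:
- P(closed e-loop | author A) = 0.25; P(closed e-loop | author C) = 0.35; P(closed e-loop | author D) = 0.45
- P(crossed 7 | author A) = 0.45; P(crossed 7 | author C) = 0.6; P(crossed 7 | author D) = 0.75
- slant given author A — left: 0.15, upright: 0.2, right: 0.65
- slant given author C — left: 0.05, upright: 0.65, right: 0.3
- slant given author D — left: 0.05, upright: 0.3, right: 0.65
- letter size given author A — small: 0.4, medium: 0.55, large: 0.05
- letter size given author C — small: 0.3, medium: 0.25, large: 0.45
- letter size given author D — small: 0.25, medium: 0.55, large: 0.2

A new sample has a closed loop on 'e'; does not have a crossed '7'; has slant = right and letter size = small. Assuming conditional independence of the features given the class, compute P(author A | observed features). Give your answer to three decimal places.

author A: 0.6 × 0.25 × (1−0.45) × 0.65 × 0.4 = 0.02145
author C: 0.25 × 0.35 × (1−0.6) × 0.3 × 0.3 = 0.00315
author D: 0.15 × 0.45 × (1−0.75) × 0.65 × 0.25 = 0.0027421875
P(author A | x) = 0.02145 / 0.0273421875 ≈ 0.785

0.785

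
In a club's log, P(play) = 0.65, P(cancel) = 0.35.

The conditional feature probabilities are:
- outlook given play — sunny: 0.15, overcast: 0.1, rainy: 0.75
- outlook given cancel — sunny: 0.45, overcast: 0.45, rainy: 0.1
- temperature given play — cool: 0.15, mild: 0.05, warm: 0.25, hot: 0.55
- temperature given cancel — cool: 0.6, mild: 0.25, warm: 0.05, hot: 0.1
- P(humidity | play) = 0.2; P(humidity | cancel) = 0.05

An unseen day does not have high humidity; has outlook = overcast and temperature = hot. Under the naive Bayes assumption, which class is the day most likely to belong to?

play: 0.65 × 0.1 × 0.55 × (1−0.2) = 0.0286
cancel: 0.35 × 0.45 × 0.1 × (1−0.05) = 0.0149625
Highest score → play.

play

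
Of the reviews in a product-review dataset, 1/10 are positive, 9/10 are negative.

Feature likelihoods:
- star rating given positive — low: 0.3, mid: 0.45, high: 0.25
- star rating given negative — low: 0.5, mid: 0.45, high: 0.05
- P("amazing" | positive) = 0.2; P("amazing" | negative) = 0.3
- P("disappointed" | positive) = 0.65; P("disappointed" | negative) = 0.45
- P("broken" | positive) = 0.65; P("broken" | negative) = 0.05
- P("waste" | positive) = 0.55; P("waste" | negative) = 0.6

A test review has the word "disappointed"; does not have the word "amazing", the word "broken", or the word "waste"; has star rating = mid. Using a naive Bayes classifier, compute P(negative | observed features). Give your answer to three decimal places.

positive: 0.1 × 0.45 × (1−0.2) × 0.65 × (1−0.65) × (1−0.55) = 0.0036855
negative: 0.9 × 0.45 × (1−0.3) × 0.45 × (1−0.05) × (1−0.6) = 0.0484785
P(negative | x) = 0.0484785 / 0.052164 ≈ 0.929

0.929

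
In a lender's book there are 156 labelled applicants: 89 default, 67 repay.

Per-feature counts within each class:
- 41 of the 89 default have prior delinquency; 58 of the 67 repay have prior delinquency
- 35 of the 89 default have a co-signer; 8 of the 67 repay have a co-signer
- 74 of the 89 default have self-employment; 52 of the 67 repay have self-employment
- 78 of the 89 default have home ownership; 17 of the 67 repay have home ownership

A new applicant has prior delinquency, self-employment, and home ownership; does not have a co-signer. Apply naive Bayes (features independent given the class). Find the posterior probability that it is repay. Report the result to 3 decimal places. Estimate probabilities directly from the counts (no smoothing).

default: (89/156) × (41/89) × (54/89) × (74/89) × (78/89) ≈ 0.116201
repay: (67/156) × (58/67) × (59/67) × (52/67) × (17/67) ≈ 0.0644738
P(repay | x) = 0.0644738 / 0.1806748 ≈ 0.357

0.357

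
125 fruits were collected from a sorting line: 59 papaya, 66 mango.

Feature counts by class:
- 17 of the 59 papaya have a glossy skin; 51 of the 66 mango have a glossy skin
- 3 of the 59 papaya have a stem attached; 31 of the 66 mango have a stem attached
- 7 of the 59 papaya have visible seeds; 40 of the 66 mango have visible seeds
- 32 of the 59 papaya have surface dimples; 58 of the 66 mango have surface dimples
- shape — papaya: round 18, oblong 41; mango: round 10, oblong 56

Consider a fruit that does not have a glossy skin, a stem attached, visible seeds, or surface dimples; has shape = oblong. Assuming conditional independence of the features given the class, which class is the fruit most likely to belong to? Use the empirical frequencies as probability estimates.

papaya

papaya: (59/125) × (42/59) × (56/59) × (52/59) × (27/59) × (41/59) ≈ 0.0893861
mango: (66/125) × (15/66) × (35/66) × (26/66) × (8/66) × (56/66) ≈ 0.00257825
Highest score → papaya.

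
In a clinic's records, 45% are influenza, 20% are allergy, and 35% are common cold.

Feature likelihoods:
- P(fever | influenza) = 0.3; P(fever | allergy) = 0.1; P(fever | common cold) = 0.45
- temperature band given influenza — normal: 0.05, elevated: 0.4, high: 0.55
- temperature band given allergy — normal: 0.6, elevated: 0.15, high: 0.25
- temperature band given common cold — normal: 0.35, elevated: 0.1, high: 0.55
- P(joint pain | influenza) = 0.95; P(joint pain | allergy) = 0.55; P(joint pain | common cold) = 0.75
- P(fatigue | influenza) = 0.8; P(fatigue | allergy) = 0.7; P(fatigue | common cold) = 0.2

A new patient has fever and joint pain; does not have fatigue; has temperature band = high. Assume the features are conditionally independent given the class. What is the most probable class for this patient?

influenza: 0.45 × 0.3 × 0.55 × 0.95 × (1−0.8) = 0.0141075
allergy: 0.2 × 0.1 × 0.25 × 0.55 × (1−0.7) = 0.000825
common cold: 0.35 × 0.45 × 0.55 × 0.75 × (1−0.2) = 0.051975
Highest score → common cold.

common cold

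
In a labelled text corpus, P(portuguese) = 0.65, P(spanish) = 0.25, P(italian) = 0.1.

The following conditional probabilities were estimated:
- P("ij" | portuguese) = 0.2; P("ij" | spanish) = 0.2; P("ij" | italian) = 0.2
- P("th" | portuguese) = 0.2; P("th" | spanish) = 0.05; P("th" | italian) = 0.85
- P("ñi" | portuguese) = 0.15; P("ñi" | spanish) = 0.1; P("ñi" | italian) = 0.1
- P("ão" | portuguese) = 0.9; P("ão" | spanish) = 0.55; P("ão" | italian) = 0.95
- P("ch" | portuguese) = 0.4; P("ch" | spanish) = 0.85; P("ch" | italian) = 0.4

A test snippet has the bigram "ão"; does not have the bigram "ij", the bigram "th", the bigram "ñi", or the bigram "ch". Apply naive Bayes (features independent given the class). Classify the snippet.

portuguese: 0.65 × (1−0.2) × (1−0.2) × (1−0.15) × 0.9 × (1−0.4) = 0.190944
spanish: 0.25 × (1−0.2) × (1−0.05) × (1−0.1) × 0.55 × (1−0.85) = 0.0141075
italian: 0.1 × (1−0.2) × (1−0.85) × (1−0.1) × 0.95 × (1−0.4) = 0.006156
Highest score → portuguese.

portuguese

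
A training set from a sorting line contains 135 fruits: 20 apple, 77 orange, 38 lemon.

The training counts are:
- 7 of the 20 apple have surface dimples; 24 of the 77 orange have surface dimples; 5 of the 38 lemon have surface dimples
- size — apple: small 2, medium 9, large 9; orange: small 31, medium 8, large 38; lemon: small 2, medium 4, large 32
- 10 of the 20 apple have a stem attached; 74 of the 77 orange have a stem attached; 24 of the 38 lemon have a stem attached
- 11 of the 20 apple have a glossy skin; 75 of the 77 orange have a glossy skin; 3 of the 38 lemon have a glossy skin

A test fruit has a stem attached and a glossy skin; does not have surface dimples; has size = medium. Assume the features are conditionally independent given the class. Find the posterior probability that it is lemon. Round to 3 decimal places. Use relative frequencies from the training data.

apple: (20/135) × (13/20) × (9/20) × (10/20) × (11/20) ≈ 0.0119167
orange: (77/135) × (53/77) × (8/77) × (74/77) × (75/77) ≈ 0.0381815
lemon: (38/135) × (33/38) × (4/38) × (24/38) × (3/38) ≈ 0.00128299
P(lemon | x) = 0.00128299 / 0.05138119 ≈ 0.025

0.025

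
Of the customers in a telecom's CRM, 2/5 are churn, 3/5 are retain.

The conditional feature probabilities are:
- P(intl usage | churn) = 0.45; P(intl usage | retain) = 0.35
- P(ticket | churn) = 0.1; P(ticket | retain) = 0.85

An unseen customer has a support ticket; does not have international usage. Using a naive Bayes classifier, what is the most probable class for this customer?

retain

churn: 0.4 × (1−0.45) × 0.1 = 0.022
retain: 0.6 × (1−0.35) × 0.85 = 0.3315
Highest score → retain.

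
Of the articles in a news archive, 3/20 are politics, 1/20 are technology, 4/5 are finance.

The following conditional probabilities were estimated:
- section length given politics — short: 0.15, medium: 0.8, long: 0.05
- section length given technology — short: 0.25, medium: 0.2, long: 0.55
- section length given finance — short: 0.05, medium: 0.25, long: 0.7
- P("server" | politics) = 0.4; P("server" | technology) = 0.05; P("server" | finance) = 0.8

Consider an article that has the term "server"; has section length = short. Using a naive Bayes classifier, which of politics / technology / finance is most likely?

politics: 0.15 × 0.15 × 0.4 = 0.009
technology: 0.05 × 0.25 × 0.05 = 0.000625
finance: 0.8 × 0.05 × 0.8 = 0.032
Highest score → finance.

finance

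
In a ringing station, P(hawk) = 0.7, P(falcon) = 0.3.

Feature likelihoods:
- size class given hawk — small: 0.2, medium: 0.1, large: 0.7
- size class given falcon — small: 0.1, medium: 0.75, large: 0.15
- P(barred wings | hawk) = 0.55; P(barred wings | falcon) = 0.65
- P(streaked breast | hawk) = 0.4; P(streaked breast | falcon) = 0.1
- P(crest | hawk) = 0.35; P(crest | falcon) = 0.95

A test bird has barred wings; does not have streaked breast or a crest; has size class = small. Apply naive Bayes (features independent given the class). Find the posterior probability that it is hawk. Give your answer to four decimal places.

hawk: 0.7 × 0.2 × 0.55 × (1−0.4) × (1−0.35) = 0.03003
falcon: 0.3 × 0.1 × 0.65 × (1−0.1) × (1−0.95) = 0.0008775
P(hawk | x) = 0.03003 / 0.0309075 ≈ 0.9716

0.9716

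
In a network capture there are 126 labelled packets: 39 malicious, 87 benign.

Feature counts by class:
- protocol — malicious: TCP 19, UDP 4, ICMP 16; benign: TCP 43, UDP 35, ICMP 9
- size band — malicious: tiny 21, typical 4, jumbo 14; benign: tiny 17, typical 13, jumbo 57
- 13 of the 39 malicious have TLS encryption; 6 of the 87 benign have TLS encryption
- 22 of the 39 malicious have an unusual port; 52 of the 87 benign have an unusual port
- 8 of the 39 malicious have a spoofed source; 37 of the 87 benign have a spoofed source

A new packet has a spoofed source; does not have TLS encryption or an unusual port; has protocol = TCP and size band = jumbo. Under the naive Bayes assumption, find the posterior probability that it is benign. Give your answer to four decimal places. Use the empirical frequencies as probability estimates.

malicious: (39/126) × (19/39) × (14/39) × (26/39) × (17/39) × (8/39) ≈ 0.00322675
benign: (87/126) × (43/87) × (57/87) × (81/87) × (35/87) × (37/87) ≈ 0.0356164
P(benign | x) = 0.0356164 / 0.03884315 ≈ 0.9169

0.9169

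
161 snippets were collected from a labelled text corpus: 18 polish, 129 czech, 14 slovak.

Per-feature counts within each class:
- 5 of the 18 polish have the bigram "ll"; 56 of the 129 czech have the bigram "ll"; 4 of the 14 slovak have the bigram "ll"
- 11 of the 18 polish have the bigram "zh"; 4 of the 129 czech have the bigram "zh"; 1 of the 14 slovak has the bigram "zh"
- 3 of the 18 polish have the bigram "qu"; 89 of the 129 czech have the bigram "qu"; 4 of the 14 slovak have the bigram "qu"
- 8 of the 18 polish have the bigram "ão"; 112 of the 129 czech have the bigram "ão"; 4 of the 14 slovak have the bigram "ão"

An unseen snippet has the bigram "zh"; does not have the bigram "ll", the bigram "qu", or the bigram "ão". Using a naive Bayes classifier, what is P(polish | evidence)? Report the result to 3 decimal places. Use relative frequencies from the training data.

0.889

polish: (18/161) × (13/18) × (11/18) × (15/18) × (10/18) ≈ 0.0228446
czech: (129/161) × (73/129) × (4/129) × (40/129) × (17/129) ≈ 0.000574509
slovak: (14/161) × (10/14) × (1/14) × (10/14) × (10/14) ≈ 0.00226355
P(polish | x) = 0.0228446 / 0.025682659 ≈ 0.889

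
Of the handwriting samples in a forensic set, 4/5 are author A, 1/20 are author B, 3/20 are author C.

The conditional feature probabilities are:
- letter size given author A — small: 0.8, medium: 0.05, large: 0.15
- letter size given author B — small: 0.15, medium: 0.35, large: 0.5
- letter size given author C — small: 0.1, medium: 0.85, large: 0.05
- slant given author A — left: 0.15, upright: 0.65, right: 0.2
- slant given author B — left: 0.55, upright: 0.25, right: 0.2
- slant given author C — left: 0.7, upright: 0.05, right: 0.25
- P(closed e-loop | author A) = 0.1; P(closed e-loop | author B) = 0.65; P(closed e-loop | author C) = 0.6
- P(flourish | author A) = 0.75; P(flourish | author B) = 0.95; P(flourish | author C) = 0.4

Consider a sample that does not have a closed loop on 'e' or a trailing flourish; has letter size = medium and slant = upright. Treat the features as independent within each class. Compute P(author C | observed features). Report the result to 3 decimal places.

author A: 0.8 × 0.05 × 0.65 × (1−0.1) × (1−0.75) = 0.00585
author B: 0.05 × 0.35 × 0.25 × (1−0.65) × (1−0.95) = 0.0000765625
author C: 0.15 × 0.85 × 0.05 × (1−0.6) × (1−0.4) = 0.00153
P(author C | x) = 0.00153 / 0.0074565625 ≈ 0.205

0.205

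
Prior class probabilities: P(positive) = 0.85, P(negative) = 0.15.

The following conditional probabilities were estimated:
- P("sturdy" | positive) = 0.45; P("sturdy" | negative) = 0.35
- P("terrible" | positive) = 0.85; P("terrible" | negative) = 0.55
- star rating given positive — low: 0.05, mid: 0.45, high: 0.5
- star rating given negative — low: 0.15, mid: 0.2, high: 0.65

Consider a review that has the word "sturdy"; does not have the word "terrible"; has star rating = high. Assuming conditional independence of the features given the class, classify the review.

positive

positive: 0.85 × 0.45 × (1−0.85) × 0.5 = 0.0286875
negative: 0.15 × 0.35 × (1−0.55) × 0.65 = 0.01535625
Highest score → positive.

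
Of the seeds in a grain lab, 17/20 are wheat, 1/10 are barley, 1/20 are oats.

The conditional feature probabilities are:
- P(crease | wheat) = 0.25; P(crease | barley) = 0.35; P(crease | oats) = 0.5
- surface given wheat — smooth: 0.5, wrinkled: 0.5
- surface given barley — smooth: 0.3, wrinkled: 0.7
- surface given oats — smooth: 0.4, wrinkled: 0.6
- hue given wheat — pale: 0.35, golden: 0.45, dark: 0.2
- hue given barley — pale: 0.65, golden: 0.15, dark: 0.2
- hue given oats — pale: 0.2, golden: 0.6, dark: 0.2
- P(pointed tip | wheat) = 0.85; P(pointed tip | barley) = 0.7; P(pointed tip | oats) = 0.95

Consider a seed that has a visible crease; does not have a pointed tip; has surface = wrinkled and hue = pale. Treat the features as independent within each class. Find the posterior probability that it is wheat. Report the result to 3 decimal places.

wheat: 0.85 × 0.25 × 0.5 × 0.35 × (1−0.85) = 0.005578125
barley: 0.1 × 0.35 × 0.7 × 0.65 × (1−0.7) = 0.0047775
oats: 0.05 × 0.5 × 0.6 × 0.2 × (1−0.95) = 0.00015
P(wheat | x) = 0.005578125 / 0.010505625 ≈ 0.531

0.531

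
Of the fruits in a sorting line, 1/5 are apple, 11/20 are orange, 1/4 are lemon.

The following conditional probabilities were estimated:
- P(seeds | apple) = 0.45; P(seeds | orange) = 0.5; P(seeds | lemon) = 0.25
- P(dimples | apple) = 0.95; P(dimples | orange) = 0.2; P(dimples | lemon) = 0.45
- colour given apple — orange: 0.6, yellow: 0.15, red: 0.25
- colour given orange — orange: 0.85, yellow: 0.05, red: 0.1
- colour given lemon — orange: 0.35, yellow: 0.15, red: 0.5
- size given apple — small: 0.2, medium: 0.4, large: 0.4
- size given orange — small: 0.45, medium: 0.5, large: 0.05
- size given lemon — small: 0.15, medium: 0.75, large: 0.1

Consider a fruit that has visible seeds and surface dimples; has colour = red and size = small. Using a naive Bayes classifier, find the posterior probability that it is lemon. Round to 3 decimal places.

apple: 0.2 × 0.45 × 0.95 × 0.25 × 0.2 = 0.004275
orange: 0.55 × 0.5 × 0.2 × 0.1 × 0.45 = 0.002475
lemon: 0.25 × 0.25 × 0.45 × 0.5 × 0.15 = 0.002109375
P(lemon | x) = 0.002109375 / 0.008859375 ≈ 0.238

0.238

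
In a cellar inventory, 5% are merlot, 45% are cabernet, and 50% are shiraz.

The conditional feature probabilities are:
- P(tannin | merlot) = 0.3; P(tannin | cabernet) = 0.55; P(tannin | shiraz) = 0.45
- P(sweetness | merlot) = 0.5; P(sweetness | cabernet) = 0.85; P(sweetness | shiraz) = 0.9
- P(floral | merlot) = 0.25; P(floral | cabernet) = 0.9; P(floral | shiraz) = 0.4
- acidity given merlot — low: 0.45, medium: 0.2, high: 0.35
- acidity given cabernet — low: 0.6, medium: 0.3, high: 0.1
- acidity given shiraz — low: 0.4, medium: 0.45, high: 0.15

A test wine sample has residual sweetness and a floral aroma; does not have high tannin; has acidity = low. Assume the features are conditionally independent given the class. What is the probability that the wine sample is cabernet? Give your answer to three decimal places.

merlot: 0.05 × (1−0.3) × 0.5 × 0.25 × 0.45 = 0.00196875
cabernet: 0.45 × (1−0.55) × 0.85 × 0.9 × 0.6 = 0.0929475
shiraz: 0.5 × (1−0.45) × 0.9 × 0.4 × 0.4 = 0.0396
P(cabernet | x) = 0.0929475 / 0.13451625 ≈ 0.691

0.691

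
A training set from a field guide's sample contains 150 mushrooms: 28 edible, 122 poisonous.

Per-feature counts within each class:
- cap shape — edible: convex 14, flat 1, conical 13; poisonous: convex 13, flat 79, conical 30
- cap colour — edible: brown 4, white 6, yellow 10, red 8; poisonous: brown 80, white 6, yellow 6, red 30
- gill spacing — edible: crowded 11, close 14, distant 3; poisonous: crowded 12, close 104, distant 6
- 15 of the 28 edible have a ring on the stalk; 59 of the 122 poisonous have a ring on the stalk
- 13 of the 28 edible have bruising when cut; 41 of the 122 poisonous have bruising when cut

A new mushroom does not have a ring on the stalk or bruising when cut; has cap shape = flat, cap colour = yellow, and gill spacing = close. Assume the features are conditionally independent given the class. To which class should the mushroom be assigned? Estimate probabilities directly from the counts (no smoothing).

edible: (28/150) × (1/28) × (10/28) × (14/28) × (13/28) × (15/28) ≈ 0.000296101
poisonous: (122/150) × (79/122) × (6/122) × (104/122) × (63/122) × (81/122) ≈ 0.00757019
Highest score → poisonous.

poisonous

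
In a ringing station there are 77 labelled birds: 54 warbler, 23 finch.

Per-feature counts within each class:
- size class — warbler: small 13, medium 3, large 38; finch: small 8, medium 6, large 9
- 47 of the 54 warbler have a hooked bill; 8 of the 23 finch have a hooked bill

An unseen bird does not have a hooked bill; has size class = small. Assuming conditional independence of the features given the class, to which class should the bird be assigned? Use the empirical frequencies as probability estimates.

finch

warbler: (54/77) × (13/54) × (7/54) ≈ 0.0218855
finch: (23/77) × (8/23) × (15/23) ≈ 0.0677583
Highest score → finch.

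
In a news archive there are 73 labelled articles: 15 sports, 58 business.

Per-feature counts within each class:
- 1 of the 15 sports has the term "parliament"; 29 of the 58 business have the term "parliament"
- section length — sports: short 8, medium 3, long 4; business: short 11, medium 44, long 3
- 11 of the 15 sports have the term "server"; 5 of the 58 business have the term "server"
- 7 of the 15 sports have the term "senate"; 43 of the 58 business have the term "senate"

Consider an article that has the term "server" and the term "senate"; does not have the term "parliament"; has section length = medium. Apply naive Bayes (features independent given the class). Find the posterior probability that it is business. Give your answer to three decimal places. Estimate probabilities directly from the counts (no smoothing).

0.595

sports: (15/73) × (14/15) × (3/15) × (11/15) × (7/15) ≈ 0.0131263
business: (58/73) × (29/58) × (44/58) × (5/58) × (43/58) ≈ 0.0192612
P(business | x) = 0.0192612 / 0.0323875 ≈ 0.595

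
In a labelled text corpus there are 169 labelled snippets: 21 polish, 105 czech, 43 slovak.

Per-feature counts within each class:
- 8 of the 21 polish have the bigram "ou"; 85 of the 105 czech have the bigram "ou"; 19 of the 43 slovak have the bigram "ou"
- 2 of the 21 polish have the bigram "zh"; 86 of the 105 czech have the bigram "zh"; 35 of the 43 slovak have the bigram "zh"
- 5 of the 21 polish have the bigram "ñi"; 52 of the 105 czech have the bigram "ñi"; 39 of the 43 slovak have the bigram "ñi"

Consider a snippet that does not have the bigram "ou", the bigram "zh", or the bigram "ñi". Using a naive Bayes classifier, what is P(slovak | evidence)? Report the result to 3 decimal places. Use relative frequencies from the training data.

0.037

polish: (21/169) × (13/21) × (19/21) × (16/21) ≈ 0.0530263
czech: (105/169) × (20/105) × (19/105) × (53/105) ≈ 0.0108092
slovak: (43/169) × (24/43) × (8/43) × (4/43) ≈ 0.00245775
P(slovak | x) = 0.00245775 / 0.06629325 ≈ 0.037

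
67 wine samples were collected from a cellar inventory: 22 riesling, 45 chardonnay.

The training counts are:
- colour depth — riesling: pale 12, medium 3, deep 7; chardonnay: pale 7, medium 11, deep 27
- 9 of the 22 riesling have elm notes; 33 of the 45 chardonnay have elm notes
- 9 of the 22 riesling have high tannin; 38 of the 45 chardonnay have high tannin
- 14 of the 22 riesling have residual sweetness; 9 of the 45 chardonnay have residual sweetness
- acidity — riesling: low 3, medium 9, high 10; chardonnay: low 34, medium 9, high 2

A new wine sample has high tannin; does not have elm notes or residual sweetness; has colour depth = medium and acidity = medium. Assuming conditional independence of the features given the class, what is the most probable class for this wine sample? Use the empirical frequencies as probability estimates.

chardonnay

riesling: (22/67) × (3/22) × (13/22) × (9/22) × (8/22) × (9/22) ≈ 0.00161018
chardonnay: (45/67) × (11/45) × (12/45) × (38/45) × (36/45) × (9/45) ≈ 0.00591531
Highest score → chardonnay.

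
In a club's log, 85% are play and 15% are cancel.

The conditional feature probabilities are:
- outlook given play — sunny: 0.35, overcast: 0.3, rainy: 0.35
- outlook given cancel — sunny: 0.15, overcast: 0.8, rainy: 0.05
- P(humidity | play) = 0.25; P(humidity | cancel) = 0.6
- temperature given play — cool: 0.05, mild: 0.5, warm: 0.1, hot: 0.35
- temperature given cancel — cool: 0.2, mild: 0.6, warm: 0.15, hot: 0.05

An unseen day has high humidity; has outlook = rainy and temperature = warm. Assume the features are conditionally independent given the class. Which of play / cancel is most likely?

play

play: 0.85 × 0.35 × 0.25 × 0.1 = 0.0074375
cancel: 0.15 × 0.05 × 0.6 × 0.15 = 0.000675
Highest score → play.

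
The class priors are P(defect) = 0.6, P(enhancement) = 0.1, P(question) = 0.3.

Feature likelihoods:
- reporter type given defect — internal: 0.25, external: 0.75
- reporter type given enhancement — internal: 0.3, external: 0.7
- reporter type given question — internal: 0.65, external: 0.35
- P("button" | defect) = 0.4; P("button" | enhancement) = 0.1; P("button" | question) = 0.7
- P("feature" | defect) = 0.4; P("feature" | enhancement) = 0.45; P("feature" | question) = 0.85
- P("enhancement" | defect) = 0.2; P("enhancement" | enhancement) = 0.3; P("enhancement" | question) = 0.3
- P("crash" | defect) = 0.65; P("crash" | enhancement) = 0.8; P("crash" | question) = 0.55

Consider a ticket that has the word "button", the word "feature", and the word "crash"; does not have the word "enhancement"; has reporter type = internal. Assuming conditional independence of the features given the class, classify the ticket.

question

defect: 0.6 × 0.25 × 0.4 × 0.4 × (1−0.2) × 0.65 = 0.01248
enhancement: 0.1 × 0.3 × 0.1 × 0.45 × (1−0.3) × 0.8 = 0.000756
question: 0.3 × 0.65 × 0.7 × 0.85 × (1−0.3) × 0.55 = 0.044669625
Highest score → question.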